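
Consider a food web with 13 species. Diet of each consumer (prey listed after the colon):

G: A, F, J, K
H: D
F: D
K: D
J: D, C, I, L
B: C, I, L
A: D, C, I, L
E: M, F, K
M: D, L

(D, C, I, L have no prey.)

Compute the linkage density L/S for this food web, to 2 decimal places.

There are L = 23 links among S = 13 species.
L/S = 23/13 = 1.7692 ≈ 1.77.

L/S = 1.77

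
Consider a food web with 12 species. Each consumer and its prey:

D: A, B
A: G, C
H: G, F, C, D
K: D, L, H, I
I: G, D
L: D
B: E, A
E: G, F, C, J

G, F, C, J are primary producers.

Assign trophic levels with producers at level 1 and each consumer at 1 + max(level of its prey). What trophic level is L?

Trophic level 5

G is a producer → level 1.
E eats G (level 1); other prey at levels: F 1, C 1, J 1 → level 2.
B eats E (level 2); other prey at levels: A 2 → level 3.
D eats B (level 3); other prey at levels: A 2 → level 4.
L eats D → level 5.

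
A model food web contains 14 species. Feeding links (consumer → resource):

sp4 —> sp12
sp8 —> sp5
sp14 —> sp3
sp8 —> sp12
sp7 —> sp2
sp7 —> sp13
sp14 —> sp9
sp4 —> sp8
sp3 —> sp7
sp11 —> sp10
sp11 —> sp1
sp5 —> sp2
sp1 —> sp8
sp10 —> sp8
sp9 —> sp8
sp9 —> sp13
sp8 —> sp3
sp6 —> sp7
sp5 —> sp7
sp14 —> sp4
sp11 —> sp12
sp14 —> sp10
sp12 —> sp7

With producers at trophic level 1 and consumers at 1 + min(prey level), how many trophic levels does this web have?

Producers (level 1): sp2, sp13.
Following each consumer down to its lowest-level prey: sp2 → sp7 → sp12 → sp4 (levels 1 through 4).
All prey of sp4 (sp12 3, sp8 3) are at level 3 or above, so sp4 is at level 1 + 3 = 4.
Every consumer has at least one prey at level 3 or below, so none exceeds level 4.

4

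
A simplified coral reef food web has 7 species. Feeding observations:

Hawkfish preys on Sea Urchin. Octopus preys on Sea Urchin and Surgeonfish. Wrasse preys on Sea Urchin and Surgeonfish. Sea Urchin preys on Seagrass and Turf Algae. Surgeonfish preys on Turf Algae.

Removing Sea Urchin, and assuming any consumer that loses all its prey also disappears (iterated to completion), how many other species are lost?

Remove Sea Urchin.
Round 1: Hawkfish (all prey gone) → extinct.
No further losses. Total secondary extinctions: 1.

1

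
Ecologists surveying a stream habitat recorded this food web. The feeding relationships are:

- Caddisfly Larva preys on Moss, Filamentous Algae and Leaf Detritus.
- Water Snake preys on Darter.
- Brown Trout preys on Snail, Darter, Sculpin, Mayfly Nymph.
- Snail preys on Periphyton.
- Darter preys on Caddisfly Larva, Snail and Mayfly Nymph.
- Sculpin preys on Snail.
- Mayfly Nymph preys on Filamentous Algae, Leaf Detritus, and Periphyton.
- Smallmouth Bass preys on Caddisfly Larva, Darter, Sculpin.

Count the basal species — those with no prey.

Basal species (no prey listed): Periphyton, Leaf Detritus, Moss, Filamentous Algae.
Count: 4.

4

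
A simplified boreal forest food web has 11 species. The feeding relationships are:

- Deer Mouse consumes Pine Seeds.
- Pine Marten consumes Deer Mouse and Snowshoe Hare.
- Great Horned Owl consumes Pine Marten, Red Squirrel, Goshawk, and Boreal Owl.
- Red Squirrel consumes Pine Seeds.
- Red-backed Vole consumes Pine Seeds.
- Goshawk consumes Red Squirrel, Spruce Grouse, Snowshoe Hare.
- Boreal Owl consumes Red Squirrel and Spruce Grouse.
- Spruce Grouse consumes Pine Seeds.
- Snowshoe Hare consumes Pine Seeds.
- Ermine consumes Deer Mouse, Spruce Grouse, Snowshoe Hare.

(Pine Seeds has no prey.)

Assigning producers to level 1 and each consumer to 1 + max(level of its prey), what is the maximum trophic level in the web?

Producers (level 1): Pine Seeds.
Pine Seeds → Red Squirrel → Goshawk → Great Horned Owl gives Great Horned Owl level 4.
No species has a prey at level 4, so no species reaches level 5.

4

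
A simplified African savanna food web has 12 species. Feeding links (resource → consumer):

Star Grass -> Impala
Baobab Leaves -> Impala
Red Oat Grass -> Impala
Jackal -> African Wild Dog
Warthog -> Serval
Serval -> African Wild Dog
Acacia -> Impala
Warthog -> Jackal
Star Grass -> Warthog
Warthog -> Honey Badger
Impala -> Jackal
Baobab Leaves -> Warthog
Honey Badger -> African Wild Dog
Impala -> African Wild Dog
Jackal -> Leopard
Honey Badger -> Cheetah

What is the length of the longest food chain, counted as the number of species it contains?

4 species

One longest chain: Baobab Leaves → Warthog → Serval → African Wild Dog.
It has 4 species and 3 links.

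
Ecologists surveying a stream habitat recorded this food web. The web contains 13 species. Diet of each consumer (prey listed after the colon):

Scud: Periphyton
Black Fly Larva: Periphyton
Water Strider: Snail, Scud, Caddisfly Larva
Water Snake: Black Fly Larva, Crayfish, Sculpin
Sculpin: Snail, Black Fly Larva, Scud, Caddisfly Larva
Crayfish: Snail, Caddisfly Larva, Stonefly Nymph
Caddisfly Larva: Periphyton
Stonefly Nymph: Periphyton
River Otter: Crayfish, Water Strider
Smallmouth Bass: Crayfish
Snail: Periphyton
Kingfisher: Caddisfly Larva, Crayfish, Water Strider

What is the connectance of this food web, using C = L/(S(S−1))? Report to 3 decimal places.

C = 0.154

The web has S = 13 species and L = 24 feeding links.
C = L / (S(S−1)) = 24 / 156 = 0.1538 ≈ 0.154.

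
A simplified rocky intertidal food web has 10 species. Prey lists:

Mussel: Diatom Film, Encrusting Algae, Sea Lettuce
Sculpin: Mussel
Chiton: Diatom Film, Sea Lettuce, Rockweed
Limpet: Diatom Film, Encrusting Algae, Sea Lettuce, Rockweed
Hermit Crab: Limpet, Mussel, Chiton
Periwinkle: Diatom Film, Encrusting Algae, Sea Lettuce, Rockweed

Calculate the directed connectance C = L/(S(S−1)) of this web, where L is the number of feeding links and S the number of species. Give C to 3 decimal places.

C = 0.200

The web has S = 10 species and L = 18 feeding links.
C = L / (S(S−1)) = 18 / 90 = 0.2000 ≈ 0.200.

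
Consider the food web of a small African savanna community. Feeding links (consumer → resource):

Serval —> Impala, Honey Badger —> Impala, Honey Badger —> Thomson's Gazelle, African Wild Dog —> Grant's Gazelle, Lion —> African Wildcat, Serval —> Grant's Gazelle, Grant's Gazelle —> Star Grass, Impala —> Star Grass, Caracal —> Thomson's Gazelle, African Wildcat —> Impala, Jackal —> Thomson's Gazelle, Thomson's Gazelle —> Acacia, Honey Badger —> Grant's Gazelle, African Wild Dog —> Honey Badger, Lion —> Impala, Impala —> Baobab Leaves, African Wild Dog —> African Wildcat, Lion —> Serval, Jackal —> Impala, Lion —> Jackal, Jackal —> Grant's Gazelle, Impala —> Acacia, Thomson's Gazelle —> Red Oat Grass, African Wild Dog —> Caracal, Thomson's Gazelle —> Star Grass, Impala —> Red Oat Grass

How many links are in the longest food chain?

3 links

One longest chain: Baobab Leaves → Impala → African Wildcat → African Wild Dog.
It has 4 species and 3 links.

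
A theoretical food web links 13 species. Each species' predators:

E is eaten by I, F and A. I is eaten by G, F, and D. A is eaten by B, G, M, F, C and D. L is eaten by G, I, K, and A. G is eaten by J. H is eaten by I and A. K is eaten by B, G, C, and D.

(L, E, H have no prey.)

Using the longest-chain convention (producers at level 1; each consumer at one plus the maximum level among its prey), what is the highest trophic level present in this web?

4

Producers (level 1): L, E, H.
L → A → G → J gives J level 4.
No species has a prey at level 4, so no species reaches level 5.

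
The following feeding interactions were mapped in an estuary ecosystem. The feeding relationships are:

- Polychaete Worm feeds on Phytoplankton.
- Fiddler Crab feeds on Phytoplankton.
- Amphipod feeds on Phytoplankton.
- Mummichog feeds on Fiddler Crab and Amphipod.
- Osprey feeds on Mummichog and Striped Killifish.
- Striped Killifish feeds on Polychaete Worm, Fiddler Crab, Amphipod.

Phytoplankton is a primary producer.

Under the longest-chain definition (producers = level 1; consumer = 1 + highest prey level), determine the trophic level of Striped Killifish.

Phytoplankton is a producer → level 1.
Amphipod eats Phytoplankton → level 2.
Striped Killifish eats Amphipod (level 2); other prey at levels: Polychaete Worm 2, Fiddler Crab 2 → level 3.

Trophic level 3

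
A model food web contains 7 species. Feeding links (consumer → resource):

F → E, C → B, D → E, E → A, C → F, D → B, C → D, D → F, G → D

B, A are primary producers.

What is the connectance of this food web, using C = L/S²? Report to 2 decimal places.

C = 0.18

The web has S = 7 species and L = 9 feeding links.
C = L / S² = 9 / 49 = 0.1837 ≈ 0.18.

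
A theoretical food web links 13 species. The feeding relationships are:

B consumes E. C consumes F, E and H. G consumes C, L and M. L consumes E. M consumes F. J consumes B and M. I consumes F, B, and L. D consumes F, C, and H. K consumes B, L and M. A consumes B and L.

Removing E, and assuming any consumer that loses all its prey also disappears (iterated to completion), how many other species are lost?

Remove E.
Round 1: B (all prey gone), L (all prey gone) → extinct.
Round 2: A (all prey gone) → extinct.
No further losses. Total secondary extinctions: 3.

3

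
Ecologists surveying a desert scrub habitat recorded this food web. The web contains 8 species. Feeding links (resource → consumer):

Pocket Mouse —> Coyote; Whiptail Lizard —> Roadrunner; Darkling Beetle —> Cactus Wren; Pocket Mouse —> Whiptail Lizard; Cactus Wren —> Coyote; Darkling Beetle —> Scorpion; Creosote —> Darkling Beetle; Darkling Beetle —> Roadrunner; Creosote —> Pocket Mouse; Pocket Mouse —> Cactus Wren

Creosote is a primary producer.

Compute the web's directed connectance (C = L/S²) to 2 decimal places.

The web has S = 8 species and L = 10 feeding links.
C = L / S² = 10 / 64 = 0.1562 ≈ 0.16.

C = 0.16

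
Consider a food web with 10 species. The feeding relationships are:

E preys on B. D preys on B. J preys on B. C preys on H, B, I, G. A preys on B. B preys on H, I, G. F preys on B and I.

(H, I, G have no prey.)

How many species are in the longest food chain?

3 species

One longest chain: H → B → C.
It has 3 species and 2 links.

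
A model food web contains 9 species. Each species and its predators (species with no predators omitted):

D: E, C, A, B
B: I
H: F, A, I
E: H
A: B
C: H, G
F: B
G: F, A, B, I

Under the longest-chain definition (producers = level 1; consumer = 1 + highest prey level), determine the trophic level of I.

Trophic level 6

D is a producer → level 1.
E eats D → level 2.
H eats E (level 2); other prey at levels: C 2 → level 3.
F eats H (level 3); other prey at levels: G 3 → level 4.
B eats F (level 4); other prey at levels: D 1, G 3, A 4 → level 5.
I eats B (level 5); other prey at levels: H 3, G 3 → level 6.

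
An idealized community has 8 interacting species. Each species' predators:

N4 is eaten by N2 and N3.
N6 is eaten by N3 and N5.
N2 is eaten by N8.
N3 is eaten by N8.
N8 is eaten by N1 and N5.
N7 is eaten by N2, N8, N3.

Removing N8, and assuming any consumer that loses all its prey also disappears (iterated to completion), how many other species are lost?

Remove N8.
Round 1: N1 (all prey gone) → extinct.
No further losses. Total secondary extinctions: 1.

1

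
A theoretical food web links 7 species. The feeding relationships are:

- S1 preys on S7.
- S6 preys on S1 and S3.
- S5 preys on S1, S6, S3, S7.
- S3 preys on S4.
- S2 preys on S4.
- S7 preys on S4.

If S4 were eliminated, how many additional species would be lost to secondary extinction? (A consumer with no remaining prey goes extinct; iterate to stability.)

6

Remove S4.
Round 1: S3 (all prey gone), S2 (all prey gone), S7 (all prey gone) → extinct.
Round 2: S1 (all prey gone) → extinct.
Round 3: S6 (all prey gone) → extinct.
Round 4: S5 (all prey gone) → extinct.
No further losses. Total secondary extinctions: 6.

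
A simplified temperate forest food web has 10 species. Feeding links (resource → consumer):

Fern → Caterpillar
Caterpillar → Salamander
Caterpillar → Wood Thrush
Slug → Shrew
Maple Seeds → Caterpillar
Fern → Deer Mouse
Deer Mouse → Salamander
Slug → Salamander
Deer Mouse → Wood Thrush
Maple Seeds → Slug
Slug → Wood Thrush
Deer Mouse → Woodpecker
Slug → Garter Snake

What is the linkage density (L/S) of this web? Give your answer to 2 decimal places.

L/S = 1.30

There are L = 13 links among S = 10 species.
L/S = 13/10 = 1.3000 ≈ 1.30.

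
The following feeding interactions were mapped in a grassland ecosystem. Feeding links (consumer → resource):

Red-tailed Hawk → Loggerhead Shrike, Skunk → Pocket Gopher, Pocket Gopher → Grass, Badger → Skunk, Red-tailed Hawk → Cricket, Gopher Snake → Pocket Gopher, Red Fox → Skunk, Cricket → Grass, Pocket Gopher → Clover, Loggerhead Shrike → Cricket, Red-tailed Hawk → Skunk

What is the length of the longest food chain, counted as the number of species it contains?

4 species

One longest chain: Grass → Cricket → Loggerhead Shrike → Red-tailed Hawk.
It has 4 species and 3 links.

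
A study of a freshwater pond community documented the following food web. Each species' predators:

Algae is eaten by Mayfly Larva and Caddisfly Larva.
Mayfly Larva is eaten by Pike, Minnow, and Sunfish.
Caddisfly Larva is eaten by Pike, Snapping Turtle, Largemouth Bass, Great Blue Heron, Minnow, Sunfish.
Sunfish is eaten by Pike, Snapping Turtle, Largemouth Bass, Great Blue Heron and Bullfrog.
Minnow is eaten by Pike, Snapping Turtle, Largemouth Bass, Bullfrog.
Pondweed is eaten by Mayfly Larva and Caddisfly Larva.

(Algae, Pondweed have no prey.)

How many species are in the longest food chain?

4 species

One longest chain: Algae → Mayfly Larva → Sunfish → Snapping Turtle.
It has 4 species and 3 links.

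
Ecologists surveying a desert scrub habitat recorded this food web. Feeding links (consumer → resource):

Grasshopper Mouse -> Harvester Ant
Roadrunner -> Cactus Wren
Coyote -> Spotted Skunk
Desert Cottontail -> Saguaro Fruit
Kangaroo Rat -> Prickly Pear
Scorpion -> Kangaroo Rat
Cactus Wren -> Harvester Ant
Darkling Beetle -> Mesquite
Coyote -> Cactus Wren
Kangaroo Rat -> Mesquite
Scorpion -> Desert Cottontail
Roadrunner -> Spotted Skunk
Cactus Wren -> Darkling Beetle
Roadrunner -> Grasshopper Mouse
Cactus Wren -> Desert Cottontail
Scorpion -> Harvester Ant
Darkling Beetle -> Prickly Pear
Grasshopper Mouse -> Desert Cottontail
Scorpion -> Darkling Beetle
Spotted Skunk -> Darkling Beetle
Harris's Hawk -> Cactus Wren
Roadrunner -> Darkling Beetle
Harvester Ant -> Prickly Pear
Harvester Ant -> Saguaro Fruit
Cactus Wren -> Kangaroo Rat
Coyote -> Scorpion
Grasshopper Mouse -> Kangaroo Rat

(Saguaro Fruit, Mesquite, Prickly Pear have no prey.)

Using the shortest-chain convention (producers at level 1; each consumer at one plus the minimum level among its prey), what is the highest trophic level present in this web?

Producers (level 1): Saguaro Fruit, Mesquite, Prickly Pear.
Following each consumer down to its lowest-level prey: Saguaro Fruit → Harvester Ant → Cactus Wren → Coyote (levels 1 through 4).
All prey of Coyote (Cactus Wren 3, Spotted Skunk 3, Scorpion 3) are at level 3 or above, so Coyote is at level 1 + 3 = 4.
Every consumer has at least one prey at level 3 or below, so none exceeds level 4.

4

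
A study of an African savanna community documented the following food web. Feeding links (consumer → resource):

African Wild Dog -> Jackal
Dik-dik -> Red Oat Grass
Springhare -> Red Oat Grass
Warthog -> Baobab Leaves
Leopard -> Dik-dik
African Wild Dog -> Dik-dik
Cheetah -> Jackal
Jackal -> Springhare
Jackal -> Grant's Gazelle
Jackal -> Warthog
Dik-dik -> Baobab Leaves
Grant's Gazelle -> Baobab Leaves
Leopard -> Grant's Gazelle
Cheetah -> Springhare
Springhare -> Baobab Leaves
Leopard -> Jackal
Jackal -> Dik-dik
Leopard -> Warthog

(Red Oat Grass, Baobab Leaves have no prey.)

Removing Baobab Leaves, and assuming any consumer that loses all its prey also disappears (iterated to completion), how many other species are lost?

2

Remove Baobab Leaves.
Round 1: Grant's Gazelle (all prey gone), Warthog (all prey gone) → extinct.
No further losses. Total secondary extinctions: 2.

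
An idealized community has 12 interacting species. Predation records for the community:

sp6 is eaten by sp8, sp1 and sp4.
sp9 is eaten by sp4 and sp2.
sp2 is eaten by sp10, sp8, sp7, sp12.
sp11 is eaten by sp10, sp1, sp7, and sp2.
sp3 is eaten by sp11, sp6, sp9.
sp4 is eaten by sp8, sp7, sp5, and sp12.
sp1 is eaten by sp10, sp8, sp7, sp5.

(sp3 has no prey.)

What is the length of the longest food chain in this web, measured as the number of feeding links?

3 links

One longest chain: sp3 → sp9 → sp2 → sp10.
It has 4 species and 3 links.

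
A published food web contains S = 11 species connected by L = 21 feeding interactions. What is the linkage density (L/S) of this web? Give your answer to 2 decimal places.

There are L = 21 links among S = 11 species.
L/S = 21/11 = 1.9091 ≈ 1.91.

L/S = 1.91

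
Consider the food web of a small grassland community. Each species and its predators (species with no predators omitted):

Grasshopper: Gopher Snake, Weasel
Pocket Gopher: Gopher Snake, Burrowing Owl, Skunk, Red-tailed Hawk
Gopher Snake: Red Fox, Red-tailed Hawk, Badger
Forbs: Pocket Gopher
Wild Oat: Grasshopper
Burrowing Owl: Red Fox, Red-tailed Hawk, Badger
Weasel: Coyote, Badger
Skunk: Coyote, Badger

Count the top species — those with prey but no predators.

Top species (has prey, but nothing eats it): Red Fox, Coyote, Red-tailed Hawk, Badger.
Count: 4.

4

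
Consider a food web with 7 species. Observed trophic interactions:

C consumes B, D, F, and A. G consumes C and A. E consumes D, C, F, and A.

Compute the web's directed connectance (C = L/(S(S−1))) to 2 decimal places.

C = 0.24

The web has S = 7 species and L = 10 feeding links.
C = L / (S(S−1)) = 10 / 42 = 0.2381 ≈ 0.24.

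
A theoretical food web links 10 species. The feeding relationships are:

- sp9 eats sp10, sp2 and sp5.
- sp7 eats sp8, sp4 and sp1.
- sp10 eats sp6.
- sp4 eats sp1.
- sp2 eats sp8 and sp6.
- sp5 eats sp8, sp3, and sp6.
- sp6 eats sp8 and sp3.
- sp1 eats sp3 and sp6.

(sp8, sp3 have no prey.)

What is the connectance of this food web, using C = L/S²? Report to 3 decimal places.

The web has S = 10 species and L = 17 feeding links.
C = L / S² = 17 / 100 = 0.1700 ≈ 0.170.

C = 0.170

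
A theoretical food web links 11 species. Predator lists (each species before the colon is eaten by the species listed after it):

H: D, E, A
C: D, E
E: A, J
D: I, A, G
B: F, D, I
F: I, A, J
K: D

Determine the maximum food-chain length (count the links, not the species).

One longest chain: B → F → I.
It has 3 species and 2 links.

2 links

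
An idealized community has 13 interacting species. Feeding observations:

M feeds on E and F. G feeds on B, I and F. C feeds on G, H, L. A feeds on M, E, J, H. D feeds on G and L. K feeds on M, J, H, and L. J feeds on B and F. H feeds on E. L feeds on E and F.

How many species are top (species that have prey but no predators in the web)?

Top species (has prey, but nothing eats it): A, D, K, C.
Count: 4.

4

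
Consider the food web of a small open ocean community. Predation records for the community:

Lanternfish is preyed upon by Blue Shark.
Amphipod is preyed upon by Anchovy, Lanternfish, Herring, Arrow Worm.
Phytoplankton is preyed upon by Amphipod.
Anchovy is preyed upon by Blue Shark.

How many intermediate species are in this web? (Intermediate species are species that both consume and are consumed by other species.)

Intermediate species (has both prey and predators): Amphipod, Lanternfish, Anchovy.
Count: 3.

3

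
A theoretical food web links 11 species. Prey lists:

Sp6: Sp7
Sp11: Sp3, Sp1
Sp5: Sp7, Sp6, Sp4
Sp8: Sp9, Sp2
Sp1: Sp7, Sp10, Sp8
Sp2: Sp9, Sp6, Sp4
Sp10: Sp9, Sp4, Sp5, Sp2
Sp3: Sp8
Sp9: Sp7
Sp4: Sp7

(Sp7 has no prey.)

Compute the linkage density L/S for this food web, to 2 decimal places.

L/S = 1.91

There are L = 21 links among S = 11 species.
L/S = 21/11 = 1.9091 ≈ 1.91.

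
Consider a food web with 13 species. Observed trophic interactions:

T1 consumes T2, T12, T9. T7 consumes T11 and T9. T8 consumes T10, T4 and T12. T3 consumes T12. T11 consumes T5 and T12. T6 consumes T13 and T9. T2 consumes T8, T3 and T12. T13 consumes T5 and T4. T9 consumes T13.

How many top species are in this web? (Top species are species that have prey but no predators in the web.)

Top species (has prey, but nothing eats it): T1, T7, T6.
Count: 3.

3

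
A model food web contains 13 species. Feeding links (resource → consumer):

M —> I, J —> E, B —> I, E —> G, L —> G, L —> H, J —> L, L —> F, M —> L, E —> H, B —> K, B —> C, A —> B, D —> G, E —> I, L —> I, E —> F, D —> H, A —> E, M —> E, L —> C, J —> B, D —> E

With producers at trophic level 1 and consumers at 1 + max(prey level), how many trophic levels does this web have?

Producers (level 1): D, J, A, M.
J → L → G gives G level 3.
No species has a prey at level 3, so no species reaches level 4.

3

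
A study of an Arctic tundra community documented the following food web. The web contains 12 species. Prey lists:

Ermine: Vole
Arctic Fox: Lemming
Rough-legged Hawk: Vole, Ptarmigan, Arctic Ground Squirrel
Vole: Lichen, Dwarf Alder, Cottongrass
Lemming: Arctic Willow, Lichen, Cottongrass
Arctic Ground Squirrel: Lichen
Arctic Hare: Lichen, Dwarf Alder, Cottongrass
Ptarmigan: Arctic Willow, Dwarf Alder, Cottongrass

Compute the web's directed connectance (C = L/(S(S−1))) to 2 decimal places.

C = 0.14

The web has S = 12 species and L = 18 feeding links.
C = L / (S(S−1)) = 18 / 132 = 0.1364 ≈ 0.14.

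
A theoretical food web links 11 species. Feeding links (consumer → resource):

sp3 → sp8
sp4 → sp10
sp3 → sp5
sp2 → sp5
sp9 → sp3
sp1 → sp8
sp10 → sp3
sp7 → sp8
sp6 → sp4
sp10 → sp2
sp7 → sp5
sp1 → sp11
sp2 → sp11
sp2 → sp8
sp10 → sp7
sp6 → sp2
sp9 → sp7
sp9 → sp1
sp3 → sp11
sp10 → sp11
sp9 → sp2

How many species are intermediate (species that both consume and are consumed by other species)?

Intermediate species (has both prey and predators): sp7, sp3, sp2, sp1, sp10, sp4.
Count: 6.

6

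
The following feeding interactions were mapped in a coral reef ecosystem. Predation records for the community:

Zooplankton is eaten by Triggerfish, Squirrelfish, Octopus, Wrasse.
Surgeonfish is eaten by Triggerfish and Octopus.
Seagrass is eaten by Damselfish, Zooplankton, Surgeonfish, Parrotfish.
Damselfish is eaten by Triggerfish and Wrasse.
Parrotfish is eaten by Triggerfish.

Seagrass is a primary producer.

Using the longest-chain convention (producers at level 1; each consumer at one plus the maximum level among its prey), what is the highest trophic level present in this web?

Producers (level 1): Seagrass.
Seagrass → Zooplankton → Squirrelfish gives Squirrelfish level 3.
No species has a prey at level 3, so no species reaches level 4.

3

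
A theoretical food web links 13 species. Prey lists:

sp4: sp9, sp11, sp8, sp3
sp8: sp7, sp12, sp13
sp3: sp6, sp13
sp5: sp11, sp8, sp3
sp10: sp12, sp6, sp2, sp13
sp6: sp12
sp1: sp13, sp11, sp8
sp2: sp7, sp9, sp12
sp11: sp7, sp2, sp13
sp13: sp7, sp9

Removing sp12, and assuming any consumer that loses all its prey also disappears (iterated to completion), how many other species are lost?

Remove sp12.
Round 1: sp6 (all prey gone) → extinct.
No further losses. Total secondary extinctions: 1.

1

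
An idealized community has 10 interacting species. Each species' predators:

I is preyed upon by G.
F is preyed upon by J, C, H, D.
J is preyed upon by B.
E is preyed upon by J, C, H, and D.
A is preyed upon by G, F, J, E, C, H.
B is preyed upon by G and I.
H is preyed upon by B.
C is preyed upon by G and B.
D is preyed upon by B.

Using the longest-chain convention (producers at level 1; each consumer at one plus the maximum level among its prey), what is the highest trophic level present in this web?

6

Producers (level 1): A.
A → E → C → B → I → G gives G level 6.
No species has a prey at level 6, so no species reaches level 7.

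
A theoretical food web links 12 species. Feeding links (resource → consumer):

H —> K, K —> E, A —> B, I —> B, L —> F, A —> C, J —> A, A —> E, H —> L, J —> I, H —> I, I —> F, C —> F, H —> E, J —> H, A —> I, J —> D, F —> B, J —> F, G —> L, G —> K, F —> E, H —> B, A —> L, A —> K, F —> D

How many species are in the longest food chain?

One longest chain: J → H → L → F → D.
It has 5 species and 4 links.

5 species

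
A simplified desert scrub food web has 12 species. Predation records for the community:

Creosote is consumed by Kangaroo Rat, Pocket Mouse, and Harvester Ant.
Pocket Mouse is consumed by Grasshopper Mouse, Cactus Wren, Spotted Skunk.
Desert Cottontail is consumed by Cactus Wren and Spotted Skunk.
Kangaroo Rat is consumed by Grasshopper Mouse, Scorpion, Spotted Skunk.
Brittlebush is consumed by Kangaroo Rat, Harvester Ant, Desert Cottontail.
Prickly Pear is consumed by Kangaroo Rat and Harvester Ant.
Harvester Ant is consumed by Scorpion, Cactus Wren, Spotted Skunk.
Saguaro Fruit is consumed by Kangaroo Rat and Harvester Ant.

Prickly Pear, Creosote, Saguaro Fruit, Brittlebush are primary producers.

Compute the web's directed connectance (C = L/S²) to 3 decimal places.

C = 0.146

The web has S = 12 species and L = 21 feeding links.
C = L / S² = 21 / 144 = 0.1458 ≈ 0.146.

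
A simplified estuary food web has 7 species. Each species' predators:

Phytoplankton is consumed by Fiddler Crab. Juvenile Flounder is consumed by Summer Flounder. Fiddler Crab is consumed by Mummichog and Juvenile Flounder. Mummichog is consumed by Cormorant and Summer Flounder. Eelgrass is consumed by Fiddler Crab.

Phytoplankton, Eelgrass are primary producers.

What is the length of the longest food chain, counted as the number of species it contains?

One longest chain: Phytoplankton → Fiddler Crab → Mummichog → Cormorant.
It has 4 species and 3 links.

4 species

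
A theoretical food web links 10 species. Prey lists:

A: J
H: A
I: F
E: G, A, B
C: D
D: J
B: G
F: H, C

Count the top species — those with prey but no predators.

Top species (has prey, but nothing eats it): E, I.
Count: 2.

2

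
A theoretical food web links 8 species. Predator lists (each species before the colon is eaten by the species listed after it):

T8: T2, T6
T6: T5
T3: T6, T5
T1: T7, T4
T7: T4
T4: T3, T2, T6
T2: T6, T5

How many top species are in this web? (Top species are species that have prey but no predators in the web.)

Top species (has prey, but nothing eats it): T5.
Count: 1.

1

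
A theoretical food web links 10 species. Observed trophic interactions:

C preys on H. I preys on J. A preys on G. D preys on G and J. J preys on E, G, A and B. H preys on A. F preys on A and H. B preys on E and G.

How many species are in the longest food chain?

One longest chain: G → A → H → F.
It has 4 species and 3 links.

4 species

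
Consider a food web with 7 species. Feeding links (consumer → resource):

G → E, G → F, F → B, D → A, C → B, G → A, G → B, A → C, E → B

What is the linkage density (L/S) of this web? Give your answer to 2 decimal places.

There are L = 9 links among S = 7 species.
L/S = 9/7 = 1.2857 ≈ 1.29.

L/S = 1.29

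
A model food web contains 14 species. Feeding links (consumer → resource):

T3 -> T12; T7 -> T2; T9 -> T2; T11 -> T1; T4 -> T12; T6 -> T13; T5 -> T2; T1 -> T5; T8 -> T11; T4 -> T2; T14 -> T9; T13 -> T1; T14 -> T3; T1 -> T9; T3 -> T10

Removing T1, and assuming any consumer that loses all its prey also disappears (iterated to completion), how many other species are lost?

Remove T1.
Round 1: T11 (all prey gone), T13 (all prey gone) → extinct.
Round 2: T6 (all prey gone), T8 (all prey gone) → extinct.
No further losses. Total secondary extinctions: 4.

4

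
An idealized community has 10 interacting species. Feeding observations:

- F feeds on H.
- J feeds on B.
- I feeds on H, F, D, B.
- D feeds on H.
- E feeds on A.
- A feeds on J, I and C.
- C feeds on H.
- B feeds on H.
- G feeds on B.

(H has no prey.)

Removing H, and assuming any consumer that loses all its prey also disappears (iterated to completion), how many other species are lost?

9

Remove H.
Round 1: B (all prey gone), F (all prey gone), D (all prey gone), C (all prey gone) → extinct.
Round 2: J (all prey gone), I (all prey gone), G (all prey gone) → extinct.
Round 3: A (all prey gone) → extinct.
Round 4: E (all prey gone) → extinct.
No further losses. Total secondary extinctions: 9.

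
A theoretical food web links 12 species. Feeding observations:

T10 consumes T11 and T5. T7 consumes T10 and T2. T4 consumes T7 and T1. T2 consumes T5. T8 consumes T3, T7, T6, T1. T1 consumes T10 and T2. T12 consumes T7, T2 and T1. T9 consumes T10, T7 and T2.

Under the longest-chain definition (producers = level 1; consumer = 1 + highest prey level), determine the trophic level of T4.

Trophic level 4

T5 is a producer → level 1.
T2 eats T5 → level 2.
T7 eats T2 (level 2); other prey at levels: T10 2 → level 3.
T4 eats T7 (level 3); other prey at levels: T1 3 → level 4.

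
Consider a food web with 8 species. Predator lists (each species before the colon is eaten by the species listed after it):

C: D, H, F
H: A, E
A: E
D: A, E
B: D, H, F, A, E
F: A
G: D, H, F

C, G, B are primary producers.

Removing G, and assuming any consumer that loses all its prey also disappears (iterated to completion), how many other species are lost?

0

Remove G.
Every predator of it retains at least one other prey: D still has C, B; H still has C, B; F still has C, B.
No consumer loses all prey, so no secondary extinctions occur.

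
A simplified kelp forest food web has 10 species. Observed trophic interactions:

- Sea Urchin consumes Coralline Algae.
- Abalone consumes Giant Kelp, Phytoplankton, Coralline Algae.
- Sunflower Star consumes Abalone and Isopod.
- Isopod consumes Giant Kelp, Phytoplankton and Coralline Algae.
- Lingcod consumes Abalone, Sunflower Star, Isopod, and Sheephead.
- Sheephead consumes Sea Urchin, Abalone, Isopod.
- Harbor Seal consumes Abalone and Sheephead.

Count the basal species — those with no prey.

Basal species (no prey listed): Phytoplankton, Giant Kelp, Coralline Algae.
Count: 3.

3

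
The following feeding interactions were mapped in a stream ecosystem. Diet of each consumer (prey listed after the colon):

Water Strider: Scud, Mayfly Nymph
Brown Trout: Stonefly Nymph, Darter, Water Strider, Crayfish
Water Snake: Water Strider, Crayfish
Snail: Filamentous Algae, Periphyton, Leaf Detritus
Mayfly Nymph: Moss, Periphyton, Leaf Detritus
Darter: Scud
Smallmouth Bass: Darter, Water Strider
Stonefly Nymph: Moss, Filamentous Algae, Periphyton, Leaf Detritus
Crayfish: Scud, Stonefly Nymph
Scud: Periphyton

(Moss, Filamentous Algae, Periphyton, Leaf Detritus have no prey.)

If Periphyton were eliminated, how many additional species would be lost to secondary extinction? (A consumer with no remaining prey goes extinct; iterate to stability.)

Remove Periphyton.
Round 1: Scud (all prey gone) → extinct.
Round 2: Darter (all prey gone) → extinct.
No further losses. Total secondary extinctions: 2.

2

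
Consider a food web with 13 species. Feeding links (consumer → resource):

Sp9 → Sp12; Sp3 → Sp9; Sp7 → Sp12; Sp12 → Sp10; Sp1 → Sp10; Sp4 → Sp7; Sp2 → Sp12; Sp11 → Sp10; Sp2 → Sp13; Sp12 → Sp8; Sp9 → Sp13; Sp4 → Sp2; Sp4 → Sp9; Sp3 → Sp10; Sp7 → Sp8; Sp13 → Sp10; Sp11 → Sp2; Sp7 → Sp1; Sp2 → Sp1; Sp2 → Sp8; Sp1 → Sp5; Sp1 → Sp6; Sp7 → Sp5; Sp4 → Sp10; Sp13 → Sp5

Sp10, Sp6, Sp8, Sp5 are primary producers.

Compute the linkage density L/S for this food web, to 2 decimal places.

L/S = 1.92

There are L = 25 links among S = 13 species.
L/S = 25/13 = 1.9231 ≈ 1.92.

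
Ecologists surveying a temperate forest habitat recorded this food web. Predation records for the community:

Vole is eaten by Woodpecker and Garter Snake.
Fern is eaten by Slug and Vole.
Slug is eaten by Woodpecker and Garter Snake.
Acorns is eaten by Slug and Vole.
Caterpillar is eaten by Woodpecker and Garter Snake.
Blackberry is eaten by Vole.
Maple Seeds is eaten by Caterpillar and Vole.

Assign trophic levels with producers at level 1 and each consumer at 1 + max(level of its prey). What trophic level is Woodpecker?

Trophic level 3

Fern is a producer → level 1.
Slug eats Fern (level 1); other prey at levels: Acorns 1 → level 2.
Woodpecker eats Slug (level 2); other prey at levels: Caterpillar 2, Vole 2 → level 3.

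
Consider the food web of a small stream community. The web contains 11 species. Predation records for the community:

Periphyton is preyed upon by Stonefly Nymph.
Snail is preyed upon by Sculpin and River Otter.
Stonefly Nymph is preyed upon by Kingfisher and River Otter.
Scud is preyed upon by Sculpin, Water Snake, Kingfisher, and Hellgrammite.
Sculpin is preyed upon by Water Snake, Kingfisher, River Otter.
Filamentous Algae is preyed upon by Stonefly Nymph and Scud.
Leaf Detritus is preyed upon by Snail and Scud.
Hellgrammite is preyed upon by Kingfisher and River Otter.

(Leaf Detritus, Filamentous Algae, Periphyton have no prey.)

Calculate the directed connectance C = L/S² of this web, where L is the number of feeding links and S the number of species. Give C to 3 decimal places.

C = 0.149

The web has S = 11 species and L = 18 feeding links.
C = L / S² = 18 / 121 = 0.1488 ≈ 0.149.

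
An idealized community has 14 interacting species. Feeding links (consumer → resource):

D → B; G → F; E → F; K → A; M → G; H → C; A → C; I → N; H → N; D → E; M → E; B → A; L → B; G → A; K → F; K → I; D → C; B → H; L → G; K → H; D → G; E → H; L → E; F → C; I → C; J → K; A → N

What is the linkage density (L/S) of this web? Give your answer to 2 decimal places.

L/S = 1.93

There are L = 27 links among S = 14 species.
L/S = 27/14 = 1.9286 ≈ 1.93.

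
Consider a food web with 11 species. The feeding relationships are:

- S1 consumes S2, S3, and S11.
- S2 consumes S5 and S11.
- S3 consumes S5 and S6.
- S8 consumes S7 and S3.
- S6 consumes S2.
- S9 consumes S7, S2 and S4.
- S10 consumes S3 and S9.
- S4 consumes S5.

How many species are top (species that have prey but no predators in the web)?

Top species (has prey, but nothing eats it): S8, S1, S10.
Count: 3.

3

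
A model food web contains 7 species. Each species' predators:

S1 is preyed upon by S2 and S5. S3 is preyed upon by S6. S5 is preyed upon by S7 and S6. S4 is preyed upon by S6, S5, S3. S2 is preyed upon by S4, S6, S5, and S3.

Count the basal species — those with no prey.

1

Basal species (no prey listed): S1.
Count: 1.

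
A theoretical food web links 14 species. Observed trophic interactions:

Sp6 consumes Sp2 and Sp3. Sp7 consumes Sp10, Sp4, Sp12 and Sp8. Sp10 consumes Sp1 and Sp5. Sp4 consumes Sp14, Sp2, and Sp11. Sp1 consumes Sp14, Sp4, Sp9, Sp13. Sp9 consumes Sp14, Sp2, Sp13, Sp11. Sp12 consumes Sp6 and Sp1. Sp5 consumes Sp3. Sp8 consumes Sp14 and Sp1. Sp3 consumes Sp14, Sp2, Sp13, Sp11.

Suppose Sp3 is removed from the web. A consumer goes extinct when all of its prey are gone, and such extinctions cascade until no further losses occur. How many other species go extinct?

1

Remove Sp3.
Round 1: Sp5 (all prey gone) → extinct.
No further losses. Total secondary extinctions: 1.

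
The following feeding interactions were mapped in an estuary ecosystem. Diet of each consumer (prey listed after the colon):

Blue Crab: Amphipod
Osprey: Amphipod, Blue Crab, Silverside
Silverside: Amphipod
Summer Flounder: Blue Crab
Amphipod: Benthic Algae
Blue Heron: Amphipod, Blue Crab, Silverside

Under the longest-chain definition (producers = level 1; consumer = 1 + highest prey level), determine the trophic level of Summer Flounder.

Trophic level 4

Benthic Algae is a producer → level 1.
Amphipod eats Benthic Algae → level 2.
Blue Crab eats Amphipod → level 3.
Summer Flounder eats Blue Crab → level 4.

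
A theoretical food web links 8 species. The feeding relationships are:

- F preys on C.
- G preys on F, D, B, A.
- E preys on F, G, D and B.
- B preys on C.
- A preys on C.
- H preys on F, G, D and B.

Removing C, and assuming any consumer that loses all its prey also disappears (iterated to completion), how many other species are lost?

Remove C.
Round 1: F (all prey gone), B (all prey gone), A (all prey gone) → extinct.
No further losses. Total secondary extinctions: 3.

3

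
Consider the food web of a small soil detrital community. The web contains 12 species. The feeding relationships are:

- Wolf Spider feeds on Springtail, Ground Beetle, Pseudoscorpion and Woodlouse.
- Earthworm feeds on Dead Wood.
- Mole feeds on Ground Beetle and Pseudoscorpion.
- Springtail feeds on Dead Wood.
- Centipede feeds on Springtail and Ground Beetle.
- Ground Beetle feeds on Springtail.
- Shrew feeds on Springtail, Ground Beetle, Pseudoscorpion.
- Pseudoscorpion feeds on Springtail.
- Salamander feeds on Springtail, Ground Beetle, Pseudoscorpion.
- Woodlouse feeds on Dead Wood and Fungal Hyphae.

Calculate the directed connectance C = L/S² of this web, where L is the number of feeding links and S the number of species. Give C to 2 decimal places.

C = 0.14

The web has S = 12 species and L = 20 feeding links.
C = L / S² = 20 / 144 = 0.1389 ≈ 0.14.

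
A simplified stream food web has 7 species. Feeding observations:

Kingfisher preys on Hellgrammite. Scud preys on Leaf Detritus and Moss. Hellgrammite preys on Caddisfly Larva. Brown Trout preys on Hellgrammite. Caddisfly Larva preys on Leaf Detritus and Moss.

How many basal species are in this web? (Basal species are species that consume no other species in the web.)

2

Basal species (no prey listed): Leaf Detritus, Moss.
Count: 2.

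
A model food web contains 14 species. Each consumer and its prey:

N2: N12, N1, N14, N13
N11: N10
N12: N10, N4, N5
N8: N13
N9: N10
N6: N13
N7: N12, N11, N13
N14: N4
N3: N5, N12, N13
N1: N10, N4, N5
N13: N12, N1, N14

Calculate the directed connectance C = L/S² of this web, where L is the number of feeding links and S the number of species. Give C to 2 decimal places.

C = 0.12

The web has S = 14 species and L = 24 feeding links.
C = L / S² = 24 / 196 = 0.1224 ≈ 0.12.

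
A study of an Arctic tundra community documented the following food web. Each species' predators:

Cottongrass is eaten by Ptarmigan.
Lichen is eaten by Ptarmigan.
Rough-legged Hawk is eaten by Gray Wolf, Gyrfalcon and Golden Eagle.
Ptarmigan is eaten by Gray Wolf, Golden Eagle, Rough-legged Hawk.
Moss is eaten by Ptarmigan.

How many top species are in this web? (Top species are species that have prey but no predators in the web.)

Top species (has prey, but nothing eats it): Gray Wolf, Gyrfalcon, Golden Eagle.
Count: 3.

3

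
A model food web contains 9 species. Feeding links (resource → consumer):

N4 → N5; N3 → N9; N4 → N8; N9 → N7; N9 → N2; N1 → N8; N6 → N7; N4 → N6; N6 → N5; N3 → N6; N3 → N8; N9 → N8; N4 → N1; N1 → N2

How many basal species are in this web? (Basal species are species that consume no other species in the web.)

2

Basal species (no prey listed): N3, N4.
Count: 2.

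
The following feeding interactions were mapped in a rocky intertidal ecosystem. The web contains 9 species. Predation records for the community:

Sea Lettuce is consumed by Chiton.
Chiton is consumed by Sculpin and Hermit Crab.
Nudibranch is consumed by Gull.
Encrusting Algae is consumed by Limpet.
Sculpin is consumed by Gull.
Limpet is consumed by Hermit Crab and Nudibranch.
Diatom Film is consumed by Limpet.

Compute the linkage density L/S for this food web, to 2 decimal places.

L/S = 1.00

There are L = 9 links among S = 9 species.
L/S = 9/9 = 1.0000 ≈ 1.00.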